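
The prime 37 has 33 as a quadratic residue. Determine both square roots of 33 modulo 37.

12, 25

37 ≡ 1 (mod 4), so we find a root by search.
Trying successive values, 12² = 144 ≡ 33 (mod 37). The other root is 37 − 12 = 25.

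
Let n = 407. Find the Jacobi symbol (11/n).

Reciprocity: 11 ≡ 3 and 407 ≡ 3 (mod 4), so (11/407) = −(407/11).
Reduce top mod 11: now compute (0/11).
Top reduces to 0: gcd > 1, so the symbol is 0.

0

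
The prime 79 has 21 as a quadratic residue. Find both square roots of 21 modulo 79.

Since 79 ≡ 3 (mod 4), a square root of 21 is 21^((79+1)/4) = 21^20 mod 79.
Repeated squaring: 21^2≡46, 21^4≡62, 21^8≡52, 21^16≡18 (mod 79).
21^20 = 21^(16+4) ≡ 10 (mod 79).
Check: 10² = 100 ≡ 21 (mod 79). The two roots are 10 and 69.

10, 69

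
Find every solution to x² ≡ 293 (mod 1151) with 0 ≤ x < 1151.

Since 1151 ≡ 3 (mod 4), a square root of 293 is 293^((1151+1)/4) = 293^288 mod 1151.
Repeated squaring: 293^2≡675, 293^4≡980, 293^8≡466, 293^16≡768, 293^32≡512, 293^64≡867, 293^128≡86, 293^256≡490 (mod 1151).
293^288 = 293^(256+32) ≡ 1113 (mod 1151).
Check: 1113² = 1238769 ≡ 293 (mod 1151). The two roots are 38 and 1113.

38, 1113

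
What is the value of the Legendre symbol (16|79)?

Pull out 2^4: since 79 ≡ 7 (mod 8), (2/79) = +1, so (2/79)^4 = +1.
Reached (1/79) = 1. Collecting the sign flips along the way, the symbol is +1.

1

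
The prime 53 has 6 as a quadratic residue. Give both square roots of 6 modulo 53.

53 ≡ 1 (mod 4), so we find a root by search.
Trying successive values, 18² = 324 ≡ 6 (mod 53). The other root is 53 − 18 = 35.

18, 35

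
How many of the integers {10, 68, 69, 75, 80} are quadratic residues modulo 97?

1

(10/97) = -1 → non-residue.
(68/97) = -1 → non-residue.
(69/97) = -1 → non-residue.
(75/97) = +1 → QR.
(80/97) = -1 → non-residue.
Total quadratic residues among the 5: 1.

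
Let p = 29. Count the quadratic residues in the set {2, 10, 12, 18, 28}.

(2/29) = -1 → non-residue.
(10/29) = -1 → non-residue.
(12/29) = -1 → non-residue.
(18/29) = -1 → non-residue.
(28/29) = +1 → QR.
Total quadratic residues among the 5: 1.

1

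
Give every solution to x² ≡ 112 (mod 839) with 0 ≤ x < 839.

Since 839 ≡ 3 (mod 4), a square root of 112 is 112^((839+1)/4) = 112^210 mod 839.
Repeated squaring: 112^2≡798, 112^4≡3, 112^8≡9, 112^16≡81, 112^32≡688, 112^64≡148, 112^128≡90 (mod 839).
112^210 = 112^(128+64+16+2) ≡ 555 (mod 839).
Check: 555² = 308025 ≡ 112 (mod 839). The two roots are 284 and 555.

284, 555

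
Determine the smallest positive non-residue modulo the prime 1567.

3

(2/1567) = +1, so 2 is a residue.
(3/1567) = −1, so 3 is the smallest positive non-residue mod 1567.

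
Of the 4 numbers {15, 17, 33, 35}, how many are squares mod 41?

(15/41) = -1 → non-residue.
(17/41) = -1 → non-residue.
(33/41) = +1 → QR.
(35/41) = -1 → non-residue.
Total quadratic residues among the 4: 1.

1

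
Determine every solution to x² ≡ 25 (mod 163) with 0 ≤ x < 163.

5, 158

Since 163 ≡ 3 (mod 4), a square root of 25 is 25^((163+1)/4) = 25^41 mod 163.
Repeated squaring: 25^2≡136, 25^4≡77, 25^8≡61, 25^16≡135, 25^32≡132 (mod 163).
25^41 = 25^(32+8+1) ≡ 158 (mod 163).
Check: 158² = 24964 ≡ 25 (mod 163). The two roots are 5 and 158.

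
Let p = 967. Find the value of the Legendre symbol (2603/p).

-1

First reduce: 2603 ≡ 669 (mod 967).
Reciprocity: 669 ≡ 1 and 967 ≡ 3 (mod 4), so (669/967) = +(967/669).
Reduce top mod 669: now compute (298/669).
Pull out 2: since 669 ≡ 5 (mod 8), (2/669) = -1.
Reciprocity: 149 ≡ 1 and 669 ≡ 1 (mod 4), so (149/669) = +(669/149).
Reduce top mod 149: now compute (73/149).
Reciprocity: 73 ≡ 1 and 149 ≡ 1 (mod 4), so (73/149) = +(149/73).
Reduce top mod 73: now compute (3/73).
Reciprocity: 3 ≡ 3 and 73 ≡ 1 (mod 4), so (3/73) = +(73/3).
Reduce top mod 3: now compute (1/3).
Reached (1/3) = 1. Collecting the sign flips along the way, the symbol is -1.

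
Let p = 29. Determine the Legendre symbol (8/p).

-1

Pull out 2^3: since 29 ≡ 5 (mod 8), (2/29) = -1, so (2/29)^3 = -1.
Reached (1/29) = 1. Collecting the sign flips along the way, the symbol is -1.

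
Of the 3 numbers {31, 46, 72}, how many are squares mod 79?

3

(31/79) = +1 → QR.
(46/79) = +1 → QR.
(72/79) = +1 → QR.
Total quadratic residues among the 3: 3.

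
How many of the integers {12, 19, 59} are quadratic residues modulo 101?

(12/101) = -1 → non-residue.
(19/101) = +1 → QR.
(59/101) = -1 → non-residue.
Total quadratic residues among the 3: 1.

1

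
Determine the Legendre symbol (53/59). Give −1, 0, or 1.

Reciprocity: 53 ≡ 1 and 59 ≡ 3 (mod 4), so (53/59) = +(59/53).
Reduce top mod 53: now compute (6/53).
Pull out 2: since 53 ≡ 5 (mod 8), (2/53) = -1.
Reciprocity: 3 ≡ 3 and 53 ≡ 1 (mod 4), so (3/53) = +(53/3).
Reduce top mod 3: now compute (2/3).
Pull out 2: since 3 ≡ 3 (mod 8), (2/3) = -1.
Reached (1/3) = 1. Collecting the sign flips along the way, the symbol is +1.

1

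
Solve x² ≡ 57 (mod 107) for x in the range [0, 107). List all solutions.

Since 107 ≡ 3 (mod 4), a square root of 57 is 57^((107+1)/4) = 57^27 mod 107.
Repeated squaring: 57^2≡39, 57^4≡23, 57^8≡101, 57^16≡36 (mod 107).
57^27 = 57^(16+8+2+1) ≡ 48 (mod 107).
Check: 48² = 2304 ≡ 57 (mod 107). The two roots are 48 and 59.

48, 59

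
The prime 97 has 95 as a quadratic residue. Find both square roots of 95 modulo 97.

97 ≡ 1 (mod 4), so we find a root by search.
Trying successive values, 17² = 289 ≡ 95 (mod 97). The other root is 97 − 17 = 80.

17, 80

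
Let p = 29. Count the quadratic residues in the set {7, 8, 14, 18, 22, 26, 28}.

(7/29) = +1 → QR.
(8/29) = -1 → non-residue.
(14/29) = -1 → non-residue.
(18/29) = -1 → non-residue.
(22/29) = +1 → QR.
(26/29) = -1 → non-residue.
(28/29) = +1 → QR.
Total quadratic residues among the 7: 3.

3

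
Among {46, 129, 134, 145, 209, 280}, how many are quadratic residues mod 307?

(46/307) = +1 → QR.
(129/307) = +1 → QR.
(134/307) = +1 → QR.
(145/307) = +1 → QR.
(209/307) = +1 → QR.
(280/307) = +1 → QR.
Total quadratic residues among the 6: 6.

6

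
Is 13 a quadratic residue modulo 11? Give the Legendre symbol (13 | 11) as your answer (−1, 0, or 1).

First reduce: 13 ≡ 2 (mod 11).
Pull out 2: since 11 ≡ 3 (mod 8), (2/11) = -1.
Reached (1/11) = 1. Collecting the sign flips along the way, the symbol is -1.

-1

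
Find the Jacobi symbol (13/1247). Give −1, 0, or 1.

Reciprocity: 13 ≡ 1 and 1247 ≡ 3 (mod 4), so (13/1247) = +(1247/13).
Reduce top mod 13: now compute (12/13).
Pull out 2^2: since 13 ≡ 5 (mod 8), (2/13) = -1, so (2/13)^2 = +1.
Reciprocity: 3 ≡ 3 and 13 ≡ 1 (mod 4), so (3/13) = +(13/3).
Reduce top mod 3: now compute (1/3).
Reached (1/3) = 1. Collecting the sign flips along the way, the symbol is +1.

1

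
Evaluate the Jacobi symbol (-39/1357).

-1

First reduce: -39 ≡ 1318 (mod 1357).
Pull out 2: since 1357 ≡ 5 (mod 8), (2/1357) = -1.
Reciprocity: 659 ≡ 3 and 1357 ≡ 1 (mod 4), so (659/1357) = +(1357/659).
Reduce top mod 659: now compute (39/659).
Reciprocity: 39 ≡ 3 and 659 ≡ 3 (mod 4), so (39/659) = −(659/39).
Reduce top mod 39: now compute (35/39).
Reciprocity: 35 ≡ 3 and 39 ≡ 3 (mod 4), so (35/39) = −(39/35).
Reduce top mod 35: now compute (4/35).
Pull out 2^2: since 35 ≡ 3 (mod 8), (2/35) = -1, so (2/35)^2 = +1.
Reached (1/35) = 1. Collecting the sign flips along the way, the symbol is -1.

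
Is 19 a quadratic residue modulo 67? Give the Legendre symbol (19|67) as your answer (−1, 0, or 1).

1

Reciprocity: 19 ≡ 3 and 67 ≡ 3 (mod 4), so (19/67) = −(67/19).
Reduce top mod 19: now compute (10/19).
Pull out 2: since 19 ≡ 3 (mod 8), (2/19) = -1.
Reciprocity: 5 ≡ 1 and 19 ≡ 3 (mod 4), so (5/19) = +(19/5).
Reduce top mod 5: now compute (4/5).
Pull out 2^2: since 5 ≡ 5 (mod 8), (2/5) = -1, so (2/5)^2 = +1.
Reached (1/5) = 1. Collecting the sign flips along the way, the symbol is +1.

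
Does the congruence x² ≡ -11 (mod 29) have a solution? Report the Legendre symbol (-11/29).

-1

First reduce: -11 ≡ 18 (mod 29).
Pull out 2: since 29 ≡ 5 (mod 8), (2/29) = -1.
Reciprocity: 9 ≡ 1 and 29 ≡ 1 (mod 4), so (9/29) = +(29/9).
Reduce top mod 9: now compute (2/9).
Pull out 2: since 9 ≡ 1 (mod 8), (2/9) = +1.
Reached (1/9) = 1. Collecting the sign flips along the way, the symbol is -1.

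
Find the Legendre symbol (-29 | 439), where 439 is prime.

-1

Euler's criterion: (-29/439) ≡ 410^219 (mod 439).
410^2 ≡ 402 (mod 439)
410^4 ≡ 52 (mod 439)
410^8 ≡ 70 (mod 439)
410^16 ≡ 71 (mod 439)
410^32 ≡ 212 (mod 439)
410^64 ≡ 166 (mod 439)
410^128 ≡ 338 (mod 439)
410^219 = 410^(128+64+16+8+2+1) ≡ 438 (mod 439).
Result is 438 ≡ −1, so (-29/439) = −1.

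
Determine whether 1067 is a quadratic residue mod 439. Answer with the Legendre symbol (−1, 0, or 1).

Euler's criterion: (1067/439) ≡ 189^219 (mod 439).
189^2 ≡ 162 (mod 439)
189^4 ≡ 343 (mod 439)
189^8 ≡ 436 (mod 439)
189^16 ≡ 9 (mod 439)
189^32 ≡ 81 (mod 439)
189^64 ≡ 415 (mod 439)
189^128 ≡ 137 (mod 439)
189^219 = 189^(128+64+16+8+2+1) ≡ 438 (mod 439).
Result is 438 ≡ −1, so (1067/439) = −1.

-1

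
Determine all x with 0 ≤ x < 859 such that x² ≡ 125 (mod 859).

Since 859 ≡ 3 (mod 4), a square root of 125 is 125^((859+1)/4) = 125^215 mod 859.
Repeated squaring: 125^2≡163, 125^4≡799, 125^8≡164, 125^16≡267, 125^32≡851, 125^64≡64, 125^128≡660 (mod 859).
125^215 = 125^(128+64+16+4+2+1) ≡ 188 (mod 859).
Check: 188² = 35344 ≡ 125 (mod 859). The two roots are 188 and 671.

188, 671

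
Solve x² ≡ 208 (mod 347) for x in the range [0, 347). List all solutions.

Since 347 ≡ 3 (mod 4), a square root of 208 is 208^((347+1)/4) = 208^87 mod 347.
Repeated squaring: 208^2≡236, 208^4≡176, 208^8≡93, 208^16≡321, 208^32≡329, 208^64≡324 (mod 347).
208^87 = 208^(64+16+4+2+1) ≡ 224 (mod 347).
Check: 224² = 50176 ≡ 208 (mod 347). The two roots are 123 and 224.

123, 224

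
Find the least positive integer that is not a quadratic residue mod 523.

(2/523) = −1, so 2 is the smallest positive non-residue mod 523.

2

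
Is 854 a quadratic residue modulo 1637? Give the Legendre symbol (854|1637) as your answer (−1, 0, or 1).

-1

Pull out 2: since 1637 ≡ 5 (mod 8), (2/1637) = -1.
Reciprocity: 427 ≡ 3 and 1637 ≡ 1 (mod 4), so (427/1637) = +(1637/427).
Reduce top mod 427: now compute (356/427).
Pull out 2^2: since 427 ≡ 3 (mod 8), (2/427) = -1, so (2/427)^2 = +1.
Reciprocity: 89 ≡ 1 and 427 ≡ 3 (mod 4), so (89/427) = +(427/89).
Reduce top mod 89: now compute (71/89).
Reciprocity: 71 ≡ 3 and 89 ≡ 1 (mod 4), so (71/89) = +(89/71).
Reduce top mod 71: now compute (18/71).
Pull out 2: since 71 ≡ 7 (mod 8), (2/71) = +1.
Reciprocity: 9 ≡ 1 and 71 ≡ 3 (mod 4), so (9/71) = +(71/9).
Reduce top mod 9: now compute (8/9).
Pull out 2^3: since 9 ≡ 1 (mod 8), (2/9) = +1, so (2/9)^3 = +1.
Reached (1/9) = 1. Collecting the sign flips along the way, the symbol is -1.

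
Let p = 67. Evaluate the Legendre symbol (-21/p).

Euler's criterion: (-21/67) ≡ 46^33 (mod 67).
46^2 ≡ 39 (mod 67)
46^4 ≡ 47 (mod 67)
46^8 ≡ 65 (mod 67)
46^16 ≡ 4 (mod 67)
46^32 ≡ 16 (mod 67)
46^33 = 46^(32+1) ≡ 66 (mod 67).
Result is 66 ≡ −1, so (-21/67) = −1.

-1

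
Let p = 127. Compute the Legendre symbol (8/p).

1

Pull out 2^3: since 127 ≡ 7 (mod 8), (2/127) = +1, so (2/127)^3 = +1.
Reached (1/127) = 1. Collecting the sign flips along the way, the symbol is +1.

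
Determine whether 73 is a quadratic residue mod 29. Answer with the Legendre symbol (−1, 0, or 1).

-1

Euler's criterion: (73/29) ≡ 15^14 (mod 29).
15^2 ≡ 22 (mod 29)
15^4 ≡ 20 (mod 29)
15^8 ≡ 23 (mod 29)
15^14 = 15^(8+4+2) ≡ 28 (mod 29).
Result is 28 ≡ −1, so (73/29) = −1.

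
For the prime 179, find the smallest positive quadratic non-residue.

(2/179) = −1, so 2 is the smallest positive non-residue mod 179.

2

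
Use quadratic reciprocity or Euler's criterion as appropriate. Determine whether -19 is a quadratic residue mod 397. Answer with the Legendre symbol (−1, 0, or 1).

1

Euler's criterion: (-19/397) ≡ 378^198 (mod 397).
378^2 ≡ 361 (mod 397)
378^4 ≡ 105 (mod 397)
378^8 ≡ 306 (mod 397)
378^16 ≡ 341 (mod 397)
378^32 ≡ 357 (mod 397)
378^64 ≡ 12 (mod 397)
378^128 ≡ 144 (mod 397)
378^198 = 378^(128+64+4+2) ≡ 1 (mod 397).
Result is 1, so (-19/397) = 1.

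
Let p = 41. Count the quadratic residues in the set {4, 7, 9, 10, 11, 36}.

4

(4/41) = +1 → QR.
(7/41) = -1 → non-residue.
(9/41) = +1 → QR.
(10/41) = +1 → QR.
(11/41) = -1 → non-residue.
(36/41) = +1 → QR.
Total quadratic residues among the 6: 4.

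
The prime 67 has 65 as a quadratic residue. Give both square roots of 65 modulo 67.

Since 67 ≡ 3 (mod 4), a square root of 65 is 65^((67+1)/4) = 65^17 mod 67.
Repeated squaring: 65^2≡4, 65^4≡16, 65^8≡55, 65^16≡10 (mod 67).
65^17 = 65^(16+1) ≡ 47 (mod 67).
Check: 47² = 2209 ≡ 65 (mod 67). The two roots are 20 and 47.

20, 47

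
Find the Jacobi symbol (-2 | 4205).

First reduce: -2 ≡ 4203 (mod 4205).
Reciprocity: 4203 ≡ 3 and 4205 ≡ 1 (mod 4), so (4203/4205) = +(4205/4203).
Reduce top mod 4203: now compute (2/4203).
Pull out 2: since 4203 ≡ 3 (mod 8), (2/4203) = -1.
Reached (1/4203) = 1. Collecting the sign flips along the way, the symbol is -1.

-1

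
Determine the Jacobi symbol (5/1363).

Reciprocity: 5 ≡ 1 and 1363 ≡ 3 (mod 4), so (5/1363) = +(1363/5).
Reduce top mod 5: now compute (3/5).
Reciprocity: 3 ≡ 3 and 5 ≡ 1 (mod 4), so (3/5) = +(5/3).
Reduce top mod 3: now compute (2/3).
Pull out 2: since 3 ≡ 3 (mod 8), (2/3) = -1.
Reached (1/3) = 1. Collecting the sign flips along the way, the symbol is -1.

-1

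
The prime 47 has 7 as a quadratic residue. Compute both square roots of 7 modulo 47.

Since 47 ≡ 3 (mod 4), a square root of 7 is 7^((47+1)/4) = 7^12 mod 47.
Repeated squaring: 7^2≡2, 7^4≡4, 7^8≡16 (mod 47).
7^12 = 7^(8+4) ≡ 17 (mod 47).
Check: 17² = 289 ≡ 7 (mod 47). The two roots are 17 and 30.

17, 30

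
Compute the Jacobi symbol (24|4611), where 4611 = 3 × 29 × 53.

Pull out 2^3: since 4611 ≡ 3 (mod 8), (2/4611) = -1, so (2/4611)^3 = -1.
Reciprocity: 3 ≡ 3 and 4611 ≡ 3 (mod 4), so (3/4611) = −(4611/3).
Reduce top mod 3: now compute (0/3).
Top reduces to 0: gcd > 1, so the symbol is 0.

0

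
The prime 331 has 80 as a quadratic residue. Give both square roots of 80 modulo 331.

Since 331 ≡ 3 (mod 4), a square root of 80 is 80^((331+1)/4) = 80^83 mod 331.
Repeated squaring: 80^2≡111, 80^4≡74, 80^8≡180, 80^16≡293, 80^32≡120, 80^64≡167 (mod 331).
80^83 = 80^(64+16+2+1) ≡ 270 (mod 331).
Check: 270² = 72900 ≡ 80 (mod 331). The two roots are 61 and 270.

61, 270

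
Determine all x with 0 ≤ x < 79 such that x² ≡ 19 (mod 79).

16, 63

Since 79 ≡ 3 (mod 4), a square root of 19 is 19^((79+1)/4) = 19^20 mod 79.
Repeated squaring: 19^2≡45, 19^4≡50, 19^8≡51, 19^16≡73 (mod 79).
19^20 = 19^(16+4) ≡ 16 (mod 79).
Check: 16² = 256 ≡ 19 (mod 79). The two roots are 16 and 63.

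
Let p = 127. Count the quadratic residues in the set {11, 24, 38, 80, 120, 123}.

(11/127) = +1 → QR.
(24/127) = -1 → non-residue.
(38/127) = +1 → QR.
(80/127) = -1 → non-residue.
(120/127) = +1 → QR.
(123/127) = -1 → non-residue.
Total quadratic residues among the 6: 3.

3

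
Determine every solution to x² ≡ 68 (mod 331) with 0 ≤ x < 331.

Since 331 ≡ 3 (mod 4), a square root of 68 is 68^((331+1)/4) = 68^83 mod 331.
Repeated squaring: 68^2≡321, 68^4≡100, 68^8≡70, 68^16≡266, 68^32≡253, 68^64≡126 (mod 331).
68^83 = 68^(64+16+2+1) ≡ 125 (mod 331).
Check: 125² = 15625 ≡ 68 (mod 331). The two roots are 125 and 206.

125, 206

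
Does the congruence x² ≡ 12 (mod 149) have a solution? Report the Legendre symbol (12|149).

Euler's criterion: (12/149) ≡ 12^74 (mod 149).
12^2 ≡ 144 (mod 149)
12^4 ≡ 25 (mod 149)
12^8 ≡ 29 (mod 149)
12^16 ≡ 96 (mod 149)
12^32 ≡ 127 (mod 149)
12^64 ≡ 37 (mod 149)
12^74 = 12^(64+8+2) ≡ 148 (mod 149).
Result is 148 ≡ −1, so (12/149) = −1.

-1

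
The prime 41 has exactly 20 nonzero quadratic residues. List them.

Square k = 1,…,20 (k and 41−k give the same square):
1²=1, 2²=4, 3²=9, 4²=16, 5²=25, 6²=36, 7²≡8, 8²≡23, 9²≡40, 10²≡18, 11²≡39, 12²≡21, 13²≡5, 14²≡32, 15²≡20, 16²≡10, 17²≡2, 18²≡37, 19²≡33, 20²≡31 (mod 41).
So the quadratic residues mod 41 are {1, 2, 4, 5, 8, 9, 10, 16, 18, 20, 21, 23, 25, 31, 32, 33, 36, 37, 39, 40}.

1,2,4,5,8,9,10,16,18,20,21,23,25,31,32,33,36,37,39,40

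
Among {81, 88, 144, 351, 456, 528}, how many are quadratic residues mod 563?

(81/563) = +1 → QR.
(88/563) = -1 → non-residue.
(144/563) = +1 → QR.
(351/563) = +1 → QR.
(456/563) = -1 → non-residue.
(528/563) = +1 → QR.
Total quadratic residues among the 6: 4.

4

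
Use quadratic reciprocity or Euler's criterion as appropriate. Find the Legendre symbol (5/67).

Euler's criterion: (5/67) ≡ 5^33 (mod 67).
5^2 ≡ 25 (mod 67)
5^4 ≡ 22 (mod 67)
5^8 ≡ 15 (mod 67)
5^16 ≡ 24 (mod 67)
5^32 ≡ 40 (mod 67)
5^33 = 5^(32+1) ≡ 66 (mod 67).
Result is 66 ≡ −1, so (5/67) = −1.

-1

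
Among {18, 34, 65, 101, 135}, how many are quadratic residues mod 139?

(18/139) = -1 → non-residue.
(34/139) = +1 → QR.
(65/139) = +1 → QR.
(101/139) = -1 → non-residue.
(135/139) = -1 → non-residue.
Total quadratic residues among the 5: 2.

2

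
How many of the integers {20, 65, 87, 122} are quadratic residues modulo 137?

3

(20/137) = -1 → non-residue.
(65/137) = +1 → QR.
(87/137) = +1 → QR.
(122/137) = +1 → QR.
Total quadratic residues among the 4: 3.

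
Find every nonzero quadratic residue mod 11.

1 3 4 5 9

Square k = 1,…,5 (k and 11−k give the same square):
1²=1, 2²=4, 3²=9, 4²≡5, 5²≡3 (mod 11).
So the quadratic residues mod 11 are {1, 3, 4, 5, 9}.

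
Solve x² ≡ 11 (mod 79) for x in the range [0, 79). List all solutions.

13, 66

Since 79 ≡ 3 (mod 4), a square root of 11 is 11^((79+1)/4) = 11^20 mod 79.
Repeated squaring: 11^2≡42, 11^4≡26, 11^8≡44, 11^16≡40 (mod 79).
11^20 = 11^(16+4) ≡ 13 (mod 79).
Check: 13² = 169 ≡ 11 (mod 79). The two roots are 13 and 66.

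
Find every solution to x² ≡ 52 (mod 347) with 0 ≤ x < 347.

Since 347 ≡ 3 (mod 4), a square root of 52 is 52^((347+1)/4) = 52^87 mod 347.
Repeated squaring: 52^2≡275, 52^4≡326, 52^8≡94, 52^16≡161, 52^32≡243, 52^64≡59 (mod 347).
52^87 = 52^(64+16+4+2+1) ≡ 235 (mod 347).
Check: 235² = 55225 ≡ 52 (mod 347). The two roots are 112 and 235.

112, 235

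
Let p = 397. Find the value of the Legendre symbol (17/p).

Euler's criterion: (17/397) ≡ 17^198 (mod 397).
17^2 ≡ 289 (mod 397)
17^4 ≡ 151 (mod 397)
17^8 ≡ 172 (mod 397)
17^16 ≡ 206 (mod 397)
17^32 ≡ 354 (mod 397)
17^64 ≡ 261 (mod 397)
17^128 ≡ 234 (mod 397)
17^198 = 17^(128+64+4+2) ≡ 396 (mod 397).
Result is 396 ≡ −1, so (17/397) = −1.

-1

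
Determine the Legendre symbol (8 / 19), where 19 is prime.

Pull out 2^3: since 19 ≡ 3 (mod 8), (2/19) = -1, so (2/19)^3 = -1.
Reached (1/19) = 1. Collecting the sign flips along the way, the symbol is -1.

-1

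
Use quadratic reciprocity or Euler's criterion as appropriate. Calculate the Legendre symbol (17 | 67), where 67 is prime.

Reciprocity: 17 ≡ 1 and 67 ≡ 3 (mod 4), so (17/67) = +(67/17).
Reduce top mod 17: now compute (16/17).
Pull out 2^4: since 17 ≡ 1 (mod 8), (2/17) = +1, so (2/17)^4 = +1.
Reached (1/17) = 1. Collecting the sign flips along the way, the symbol is +1.

1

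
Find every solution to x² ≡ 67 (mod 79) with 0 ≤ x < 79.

15, 64

Since 79 ≡ 3 (mod 4), a square root of 67 is 67^((79+1)/4) = 67^20 mod 79.
Repeated squaring: 67^2≡65, 67^4≡38, 67^8≡22, 67^16≡10 (mod 79).
67^20 = 67^(16+4) ≡ 64 (mod 79).
Check: 64² = 4096 ≡ 67 (mod 79). The two roots are 15 and 64.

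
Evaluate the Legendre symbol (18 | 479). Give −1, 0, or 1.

1

Pull out 2: since 479 ≡ 7 (mod 8), (2/479) = +1.
Reciprocity: 9 ≡ 1 and 479 ≡ 3 (mod 4), so (9/479) = +(479/9).
Reduce top mod 9: now compute (2/9).
Pull out 2: since 9 ≡ 1 (mod 8), (2/9) = +1.
Reached (1/9) = 1. Collecting the sign flips along the way, the symbol is +1.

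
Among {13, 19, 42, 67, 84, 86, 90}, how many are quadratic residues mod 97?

(13/97) = -1 → non-residue.
(19/97) = -1 → non-residue.
(42/97) = -1 → non-residue.
(67/97) = -1 → non-residue.
(84/97) = -1 → non-residue.
(86/97) = +1 → QR.
(90/97) = -1 → non-residue.
Total quadratic residues among the 7: 1.

1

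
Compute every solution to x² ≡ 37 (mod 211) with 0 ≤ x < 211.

Since 211 ≡ 3 (mod 4), a square root of 37 is 37^((211+1)/4) = 37^53 mod 211.
Repeated squaring: 37^2≡103, 37^4≡59, 37^8≡105, 37^16≡53, 37^32≡66 (mod 211).
37^53 = 37^(32+16+4+1) ≡ 44 (mod 211).
Check: 44² = 1936 ≡ 37 (mod 211). The two roots are 44 and 167.

44, 167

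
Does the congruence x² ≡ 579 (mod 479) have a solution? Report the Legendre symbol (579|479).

Euler's criterion: (579/479) ≡ 100^239 (mod 479).
100^2 ≡ 420 (mod 479)
100^4 ≡ 128 (mod 479)
100^8 ≡ 98 (mod 479)
100^16 ≡ 24 (mod 479)
100^32 ≡ 97 (mod 479)
100^64 ≡ 308 (mod 479)
100^128 ≡ 22 (mod 479)
100^239 = 100^(128+64+32+8+4+2+1) ≡ 1 (mod 479).
Result is 1, so (579/479) = 1.

1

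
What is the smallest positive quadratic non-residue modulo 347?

(2/347) = −1, so 2 is the smallest positive non-residue mod 347.

2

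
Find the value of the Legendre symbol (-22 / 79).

First reduce: -22 ≡ 57 (mod 79).
Reciprocity: 57 ≡ 1 and 79 ≡ 3 (mod 4), so (57/79) = +(79/57).
Reduce top mod 57: now compute (22/57).
Pull out 2: since 57 ≡ 1 (mod 8), (2/57) = +1.
Reciprocity: 11 ≡ 3 and 57 ≡ 1 (mod 4), so (11/57) = +(57/11).
Reduce top mod 11: now compute (2/11).
Pull out 2: since 11 ≡ 3 (mod 8), (2/11) = -1.
Reached (1/11) = 1. Collecting the sign flips along the way, the symbol is -1.

-1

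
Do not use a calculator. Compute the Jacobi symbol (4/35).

Pull out 2^2: since 35 ≡ 3 (mod 8), (2/35) = -1, so (2/35)^2 = +1.
Reached (1/35) = 1. Collecting the sign flips along the way, the symbol is +1.

1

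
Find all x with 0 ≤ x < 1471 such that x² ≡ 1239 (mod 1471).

Since 1471 ≡ 3 (mod 4), a square root of 1239 is 1239^((1471+1)/4) = 1239^368 mod 1471.
Repeated squaring: 1239^2≡868, 1239^4≡272, 1239^8≡434, 1239^16≡68, 1239^32≡211, 1239^64≡391, 1239^128≡1368, 1239^256≡312 (mod 1471).
1239^368 = 1239^(256+64+32+16) ≡ 1258 (mod 1471).
Check: 1258² = 1582564 ≡ 1239 (mod 1471). The two roots are 213 and 1258.

213, 1258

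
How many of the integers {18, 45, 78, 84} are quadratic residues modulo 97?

(18/97) = +1 → QR.
(45/97) = -1 → non-residue.
(78/97) = -1 → non-residue.
(84/97) = -1 → non-residue.
Total quadratic residues among the 4: 1.

1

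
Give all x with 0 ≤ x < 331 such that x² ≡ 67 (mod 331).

Since 331 ≡ 3 (mod 4), a square root of 67 is 67^((331+1)/4) = 67^83 mod 331.
Repeated squaring: 67^2≡186, 67^4≡172, 67^8≡125, 67^16≡68, 67^32≡321, 67^64≡100 (mod 331).
67^83 = 67^(64+16+2+1) ≡ 304 (mod 331).
Check: 304² = 92416 ≡ 67 (mod 331). The two roots are 27 and 304.

27, 304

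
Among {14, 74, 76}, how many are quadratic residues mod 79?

1

(14/79) = -1 → non-residue.
(74/79) = -1 → non-residue.
(76/79) = +1 → QR.
Total quadratic residues among the 3: 1.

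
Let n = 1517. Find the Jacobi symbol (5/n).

-1

Reciprocity: 5 ≡ 1 and 1517 ≡ 1 (mod 4), so (5/1517) = +(1517/5).
Reduce top mod 5: now compute (2/5).
Pull out 2: since 5 ≡ 5 (mod 8), (2/5) = -1.
Reached (1/5) = 1. Collecting the sign flips along the way, the symbol is -1.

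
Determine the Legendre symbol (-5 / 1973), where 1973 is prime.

First reduce: -5 ≡ 1968 (mod 1973).
Pull out 2^4: since 1973 ≡ 5 (mod 8), (2/1973) = -1, so (2/1973)^4 = +1.
Reciprocity: 123 ≡ 3 and 1973 ≡ 1 (mod 4), so (123/1973) = +(1973/123).
Reduce top mod 123: now compute (5/123).
Reciprocity: 5 ≡ 1 and 123 ≡ 3 (mod 4), so (5/123) = +(123/5).
Reduce top mod 5: now compute (3/5).
Reciprocity: 3 ≡ 3 and 5 ≡ 1 (mod 4), so (3/5) = +(5/3).
Reduce top mod 3: now compute (2/3).
Pull out 2: since 3 ≡ 3 (mod 8), (2/3) = -1.
Reached (1/3) = 1. Collecting the sign flips along the way, the symbol is -1.

-1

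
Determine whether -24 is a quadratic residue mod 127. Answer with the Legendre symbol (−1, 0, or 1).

1

First reduce: -24 ≡ 103 (mod 127).
Reciprocity: 103 ≡ 3 and 127 ≡ 3 (mod 4), so (103/127) = −(127/103).
Reduce top mod 103: now compute (24/103).
Pull out 2^3: since 103 ≡ 7 (mod 8), (2/103) = +1, so (2/103)^3 = +1.
Reciprocity: 3 ≡ 3 and 103 ≡ 3 (mod 4), so (3/103) = −(103/3).
Reduce top mod 3: now compute (1/3).
Reached (1/3) = 1. Collecting the sign flips along the way, the symbol is +1.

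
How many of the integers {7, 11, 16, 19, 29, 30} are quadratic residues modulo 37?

4

(7/37) = +1 → QR.
(11/37) = +1 → QR.
(16/37) = +1 → QR.
(19/37) = -1 → non-residue.
(29/37) = -1 → non-residue.
(30/37) = +1 → QR.
Total quadratic residues among the 6: 4.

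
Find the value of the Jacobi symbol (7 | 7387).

Reciprocity: 7 ≡ 3 and 7387 ≡ 3 (mod 4), so (7/7387) = −(7387/7).
Reduce top mod 7: now compute (2/7).
Pull out 2: since 7 ≡ 7 (mod 8), (2/7) = +1.
Reached (1/7) = 1. Collecting the sign flips along the way, the symbol is -1.

-1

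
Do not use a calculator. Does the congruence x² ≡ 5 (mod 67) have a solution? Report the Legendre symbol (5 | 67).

-1

Reciprocity: 5 ≡ 1 and 67 ≡ 3 (mod 4), so (5/67) = +(67/5).
Reduce top mod 5: now compute (2/5).
Pull out 2: since 5 ≡ 5 (mod 8), (2/5) = -1.
Reached (1/5) = 1. Collecting the sign flips along the way, the symbol is -1.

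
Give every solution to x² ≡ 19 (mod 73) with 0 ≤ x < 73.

73 ≡ 1 (mod 4), so we find a root by search.
Trying successive values, 26² = 676 ≡ 19 (mod 73). The other root is 73 − 26 = 47.

26, 47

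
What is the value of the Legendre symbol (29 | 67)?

Reciprocity: 29 ≡ 1 and 67 ≡ 3 (mod 4), so (29/67) = +(67/29).
Reduce top mod 29: now compute (9/29).
Reciprocity: 9 ≡ 1 and 29 ≡ 1 (mod 4), so (9/29) = +(29/9).
Reduce top mod 9: now compute (2/9).
Pull out 2: since 9 ≡ 1 (mod 8), (2/9) = +1.
Reached (1/9) = 1. Collecting the sign flips along the way, the symbol is +1.

1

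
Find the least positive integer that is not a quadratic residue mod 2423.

(2/2423) = +1, so 2 is a residue.
(3/2423) = +1, so 3 is a residue.
(4/2423) = +1, so 4 is a residue.
(5/2423) = −1, so 5 is the smallest positive non-residue mod 2423.

5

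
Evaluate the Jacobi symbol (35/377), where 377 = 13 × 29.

Reciprocity: 35 ≡ 3 and 377 ≡ 1 (mod 4), so (35/377) = +(377/35).
Reduce top mod 35: now compute (27/35).
Reciprocity: 27 ≡ 3 and 35 ≡ 3 (mod 4), so (27/35) = −(35/27).
Reduce top mod 27: now compute (8/27).
Pull out 2^3: since 27 ≡ 3 (mod 8), (2/27) = -1, so (2/27)^3 = -1.
Reached (1/27) = 1. Collecting the sign flips along the way, the symbol is +1.

1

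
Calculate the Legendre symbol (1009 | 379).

Euler's criterion: (1009/379) ≡ 251^189 (mod 379).
251^2 ≡ 87 (mod 379)
251^4 ≡ 368 (mod 379)
251^8 ≡ 121 (mod 379)
251^16 ≡ 239 (mod 379)
251^32 ≡ 271 (mod 379)
251^64 ≡ 294 (mod 379)
251^128 ≡ 24 (mod 379)
251^189 = 251^(128+32+16+8+4+1) ≡ 1 (mod 379).
Result is 1, so (1009/379) = 1.

1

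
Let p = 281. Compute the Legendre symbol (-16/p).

First reduce: -16 ≡ 265 (mod 281).
Reciprocity: 265 ≡ 1 and 281 ≡ 1 (mod 4), so (265/281) = +(281/265).
Reduce top mod 265: now compute (16/265).
Pull out 2^4: since 265 ≡ 1 (mod 8), (2/265) = +1, so (2/265)^4 = +1.
Reached (1/265) = 1. Collecting the sign flips along the way, the symbol is +1.

1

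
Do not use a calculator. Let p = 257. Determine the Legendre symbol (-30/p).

First reduce: -30 ≡ 227 (mod 257).
Reciprocity: 227 ≡ 3 and 257 ≡ 1 (mod 4), so (227/257) = +(257/227).
Reduce top mod 227: now compute (30/227).
Pull out 2: since 227 ≡ 3 (mod 8), (2/227) = -1.
Reciprocity: 15 ≡ 3 and 227 ≡ 3 (mod 4), so (15/227) = −(227/15).
Reduce top mod 15: now compute (2/15).
Pull out 2: since 15 ≡ 7 (mod 8), (2/15) = +1.
Reached (1/15) = 1. Collecting the sign flips along the way, the symbol is +1.

1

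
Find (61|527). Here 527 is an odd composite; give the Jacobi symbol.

Reciprocity: 61 ≡ 1 and 527 ≡ 3 (mod 4), so (61/527) = +(527/61).
Reduce top mod 61: now compute (39/61).
Reciprocity: 39 ≡ 3 and 61 ≡ 1 (mod 4), so (39/61) = +(61/39).
Reduce top mod 39: now compute (22/39).
Pull out 2: since 39 ≡ 7 (mod 8), (2/39) = +1.
Reciprocity: 11 ≡ 3 and 39 ≡ 3 (mod 4), so (11/39) = −(39/11).
Reduce top mod 11: now compute (6/11).
Pull out 2: since 11 ≡ 3 (mod 8), (2/11) = -1.
Reciprocity: 3 ≡ 3 and 11 ≡ 3 (mod 4), so (3/11) = −(11/3).
Reduce top mod 3: now compute (2/3).
Pull out 2: since 3 ≡ 3 (mod 8), (2/3) = -1.
Reached (1/3) = 1. Collecting the sign flips along the way, the symbol is +1.

1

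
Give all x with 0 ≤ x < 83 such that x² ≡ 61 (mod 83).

12, 71

Since 83 ≡ 3 (mod 4), a square root of 61 is 61^((83+1)/4) = 61^21 mod 83.
Repeated squaring: 61^2≡69, 61^4≡30, 61^8≡70, 61^16≡3 (mod 83).
61^21 = 61^(16+4+1) ≡ 12 (mod 83).
Check: 12² = 144 ≡ 61 (mod 83). The two roots are 12 and 71.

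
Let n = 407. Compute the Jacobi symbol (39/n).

Reciprocity: 39 ≡ 3 and 407 ≡ 3 (mod 4), so (39/407) = −(407/39).
Reduce top mod 39: now compute (17/39).
Reciprocity: 17 ≡ 1 and 39 ≡ 3 (mod 4), so (17/39) = +(39/17).
Reduce top mod 17: now compute (5/17).
Reciprocity: 5 ≡ 1 and 17 ≡ 1 (mod 4), so (5/17) = +(17/5).
Reduce top mod 5: now compute (2/5).
Pull out 2: since 5 ≡ 5 (mod 8), (2/5) = -1.
Reached (1/5) = 1. Collecting the sign flips along the way, the symbol is +1.

1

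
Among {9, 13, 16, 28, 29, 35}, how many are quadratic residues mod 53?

(9/53) = +1 → QR.
(13/53) = +1 → QR.
(16/53) = +1 → QR.
(28/53) = +1 → QR.
(29/53) = +1 → QR.
(35/53) = -1 → non-residue.
Total quadratic residues among the 6: 5.

5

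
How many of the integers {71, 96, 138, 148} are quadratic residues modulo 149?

2

(71/149) = -1 → non-residue.
(96/149) = +1 → QR.
(138/149) = -1 → non-residue.
(148/149) = +1 → QR.
Total quadratic residues among the 4: 2.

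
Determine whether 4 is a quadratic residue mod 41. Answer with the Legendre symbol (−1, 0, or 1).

Pull out 2^2: since 41 ≡ 1 (mod 8), (2/41) = +1, so (2/41)^2 = +1.
Reached (1/41) = 1. Collecting the sign flips along the way, the symbol is +1.

1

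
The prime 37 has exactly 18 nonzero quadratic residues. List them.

Square k = 1,…,18 (k and 37−k give the same square):
1²=1, 2²=4, 3²=9, 4²=16, 5²=25, 6²=36, 7²≡12, 8²≡27, 9²≡7, 10²≡26, 11²≡10, 12²≡33, 13²≡21, 14²≡11, 15²≡3, 16²≡34, 17²≡30, 18²≡28 (mod 37).
So the quadratic residues mod 37 are {1, 3, 4, 7, 9, 10, 11, 12, 16, 21, 25, 26, 27, 28, 30, 33, 34, 36}.

1,3,4,7,9,10,11,12,16,21,25,26,27,28,30,33,34,36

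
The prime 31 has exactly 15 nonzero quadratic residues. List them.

Square k = 1,…,15 (k and 31−k give the same square):
1²=1, 2²=4, 3²=9, 4²=16, 5²=25, 6²≡5, 7²≡18, 8²≡2, 9²≡19, 10²≡7, 11²≡28, 12²≡20, 13²≡14, 14²≡10, 15²≡8 (mod 31).
So the quadratic residues mod 31 are {1, 2, 4, 5, 7, 8, 9, 10, 14, 16, 18, 19, 20, 25, 28}.

1,2,4,5,7,8,9,10,14,16,18,19,20,25,28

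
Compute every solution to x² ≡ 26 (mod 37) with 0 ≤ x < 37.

10, 27

37 ≡ 1 (mod 4), so we find a root by search.
Trying successive values, 10² = 100 ≡ 26 (mod 37). The other root is 37 − 10 = 27.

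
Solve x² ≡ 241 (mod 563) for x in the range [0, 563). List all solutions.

Since 563 ≡ 3 (mod 4), a square root of 241 is 241^((563+1)/4) = 241^141 mod 563.
Repeated squaring: 241^2≡92, 241^4≡19, 241^8≡361, 241^16≡268, 241^32≡323, 241^64≡174, 241^128≡437 (mod 563).
241^141 = 241^(128+8+4+1) ≡ 330 (mod 563).
Check: 330² = 108900 ≡ 241 (mod 563). The two roots are 233 and 330.

233, 330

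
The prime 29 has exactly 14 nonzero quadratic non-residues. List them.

Square k = 1,…,14 (k and 29−k give the same square):
1²=1, 2²=4, 3²=9, 4²=16, 5²=25, 6²≡7, 7²≡20, 8²≡6, 9²≡23, 10²≡13, 11²≡5, 12²≡28, 13²≡24, 14²≡22 (mod 29).
The residues are {1, 4, 5, 6, 7, 9, 13, 16, 20, 22, 23, 24, 25, 28}; the non-residues are the remaining 14 nonzero classes.

2 3 8 10 11 12 14 15 17 18 19 21 26 27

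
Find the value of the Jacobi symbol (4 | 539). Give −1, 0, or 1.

1

Pull out 2^2: since 539 ≡ 3 (mod 8), (2/539) = -1, so (2/539)^2 = +1.
Reached (1/539) = 1. Collecting the sign flips along the way, the symbol is +1.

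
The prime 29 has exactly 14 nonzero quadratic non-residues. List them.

2 3 8 10 11 12 14 15 17 18 19 21 26 27

Square k = 1,…,14 (k and 29−k give the same square):
1²=1, 2²=4, 3²=9, 4²=16, 5²=25, 6²≡7, 7²≡20, 8²≡6, 9²≡23, 10²≡13, 11²≡5, 12²≡28, 13²≡24, 14²≡22 (mod 29).
The residues are {1, 4, 5, 6, 7, 9, 13, 16, 20, 22, 23, 24, 25, 28}; the non-residues are the remaining 14 nonzero classes.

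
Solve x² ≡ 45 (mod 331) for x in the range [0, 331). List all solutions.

37, 294

Since 331 ≡ 3 (mod 4), a square root of 45 is 45^((331+1)/4) = 45^83 mod 331.
Repeated squaring: 45^2≡39, 45^4≡197, 45^8≡82, 45^16≡104, 45^32≡224, 45^64≡195 (mod 331).
45^83 = 45^(64+16+2+1) ≡ 294 (mod 331).
Check: 294² = 86436 ≡ 45 (mod 331). The two roots are 37 and 294.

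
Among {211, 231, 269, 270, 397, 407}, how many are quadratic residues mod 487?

4

(211/487) = -1 → non-residue.
(231/487) = -1 → non-residue.
(269/487) = +1 → QR.
(270/487) = +1 → QR.
(397/487) = +1 → QR.
(407/487) = +1 → QR.
Total quadratic residues among the 6: 4.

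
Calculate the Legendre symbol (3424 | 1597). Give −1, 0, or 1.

First reduce: 3424 ≡ 230 (mod 1597).
Pull out 2: since 1597 ≡ 5 (mod 8), (2/1597) = -1.
Reciprocity: 115 ≡ 3 and 1597 ≡ 1 (mod 4), so (115/1597) = +(1597/115).
Reduce top mod 115: now compute (102/115).
Pull out 2: since 115 ≡ 3 (mod 8), (2/115) = -1.
Reciprocity: 51 ≡ 3 and 115 ≡ 3 (mod 4), so (51/115) = −(115/51).
Reduce top mod 51: now compute (13/51).
Reciprocity: 13 ≡ 1 and 51 ≡ 3 (mod 4), so (13/51) = +(51/13).
Reduce top mod 13: now compute (12/13).
Pull out 2^2: since 13 ≡ 5 (mod 8), (2/13) = -1, so (2/13)^2 = +1.
Reciprocity: 3 ≡ 3 and 13 ≡ 1 (mod 4), so (3/13) = +(13/3).
Reduce top mod 3: now compute (1/3).
Reached (1/3) = 1. Collecting the sign flips along the way, the symbol is -1.

-1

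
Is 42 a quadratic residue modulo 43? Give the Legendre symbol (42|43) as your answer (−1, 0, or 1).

Pull out 2: since 43 ≡ 3 (mod 8), (2/43) = -1.
Reciprocity: 21 ≡ 1 and 43 ≡ 3 (mod 4), so (21/43) = +(43/21).
Reduce top mod 21: now compute (1/21).
Reached (1/21) = 1. Collecting the sign flips along the way, the symbol is -1.

-1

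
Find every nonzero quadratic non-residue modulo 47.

Square k = 1,…,23 (k and 47−k give the same square):
1²=1, 2²=4, 3²=9, 4²=16, 5²=25, 6²=36, 7²≡2, 8²≡17, 9²≡34, 10²≡6, 11²≡27, 12²≡3, 13²≡28, 14²≡8, 15²≡37, 16²≡21, 17²≡7, 18²≡42, 19²≡32, 20²≡24, 21²≡18, 22²≡14, 23²≡12 (mod 47).
The residues are {1, 2, 3, 4, 6, 7, 8, 9, 12, 14, 16, 17, 18, 21, 24, 25, 27, 28, 32, 34, 36, 37, 42}; the non-residues are the remaining 23 nonzero classes.

5,10,11,13,15,19,20,22,23,26,29,30,31,33,35,38,39,40,41,43,44,45,46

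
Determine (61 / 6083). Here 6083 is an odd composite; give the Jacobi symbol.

Reciprocity: 61 ≡ 1 and 6083 ≡ 3 (mod 4), so (61/6083) = +(6083/61).
Reduce top mod 61: now compute (44/61).
Pull out 2^2: since 61 ≡ 5 (mod 8), (2/61) = -1, so (2/61)^2 = +1.
Reciprocity: 11 ≡ 3 and 61 ≡ 1 (mod 4), so (11/61) = +(61/11).
Reduce top mod 11: now compute (6/11).
Pull out 2: since 11 ≡ 3 (mod 8), (2/11) = -1.
Reciprocity: 3 ≡ 3 and 11 ≡ 3 (mod 4), so (3/11) = −(11/3).
Reduce top mod 3: now compute (2/3).
Pull out 2: since 3 ≡ 3 (mod 8), (2/3) = -1.
Reached (1/3) = 1. Collecting the sign flips along the way, the symbol is -1.

-1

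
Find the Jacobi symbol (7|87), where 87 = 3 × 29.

Reciprocity: 7 ≡ 3 and 87 ≡ 3 (mod 4), so (7/87) = −(87/7).
Reduce top mod 7: now compute (3/7).
Reciprocity: 3 ≡ 3 and 7 ≡ 3 (mod 4), so (3/7) = −(7/3).
Reduce top mod 3: now compute (1/3).
Reached (1/3) = 1. Collecting the sign flips along the way, the symbol is +1.

1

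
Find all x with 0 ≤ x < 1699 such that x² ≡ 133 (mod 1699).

Since 1699 ≡ 3 (mod 4), a square root of 133 is 133^((1699+1)/4) = 133^425 mod 1699.
Repeated squaring: 133^2≡699, 133^4≡988, 133^8≡918, 133^16≡20, 133^32≡400, 133^64≡294, 133^128≡1486, 133^256≡1195 (mod 1699).
133^425 = 133^(256+128+32+8+1) ≡ 446 (mod 1699).
Check: 446² = 198916 ≡ 133 (mod 1699). The two roots are 446 and 1253.

446, 1253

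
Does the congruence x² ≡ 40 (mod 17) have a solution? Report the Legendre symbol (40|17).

-1

First reduce: 40 ≡ 6 (mod 17).
Pull out 2: since 17 ≡ 1 (mod 8), (2/17) = +1.
Reciprocity: 3 ≡ 3 and 17 ≡ 1 (mod 4), so (3/17) = +(17/3).
Reduce top mod 3: now compute (2/3).
Pull out 2: since 3 ≡ 3 (mod 8), (2/3) = -1.
Reached (1/3) = 1. Collecting the sign flips along the way, the symbol is -1.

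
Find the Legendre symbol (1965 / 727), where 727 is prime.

1

Euler's criterion: (1965/727) ≡ 511^363 (mod 727).
511^2 ≡ 128 (mod 727)
511^4 ≡ 390 (mod 727)
511^8 ≡ 157 (mod 727)
511^16 ≡ 658 (mod 727)
511^32 ≡ 399 (mod 727)
511^64 ≡ 715 (mod 727)
511^128 ≡ 144 (mod 727)
511^256 ≡ 380 (mod 727)
511^363 = 511^(256+64+32+8+2+1) ≡ 1 (mod 727).
Result is 1, so (1965/727) = 1.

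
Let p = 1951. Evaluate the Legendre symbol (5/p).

1

Reciprocity: 5 ≡ 1 and 1951 ≡ 3 (mod 4), so (5/1951) = +(1951/5).
Reduce top mod 5: now compute (1/5).
Reached (1/5) = 1. Collecting the sign flips along the way, the symbol is +1.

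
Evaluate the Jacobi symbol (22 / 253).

Pull out 2: since 253 ≡ 5 (mod 8), (2/253) = -1.
Reciprocity: 11 ≡ 3 and 253 ≡ 1 (mod 4), so (11/253) = +(253/11).
Reduce top mod 11: now compute (0/11).
Top reduces to 0: gcd > 1, so the symbol is 0.

0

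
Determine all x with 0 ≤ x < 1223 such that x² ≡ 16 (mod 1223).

Since 1223 ≡ 3 (mod 4), a square root of 16 is 16^((1223+1)/4) = 16^306 mod 1223.
Repeated squaring: 16^2≡256, 16^4≡717, 16^8≡429, 16^16≡591, 16^32≡726, 16^64≡1186, 16^128≡146, 16^256≡525 (mod 1223).
16^306 = 16^(256+32+16+2) ≡ 4 (mod 1223).
Check: 4² = 16 ≡ 16 (mod 1223). The two roots are 4 and 1219.

4, 1219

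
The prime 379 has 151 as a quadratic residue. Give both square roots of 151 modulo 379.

Since 379 ≡ 3 (mod 4), a square root of 151 is 151^((379+1)/4) = 151^95 mod 379.
Repeated squaring: 151^2≡61, 151^4≡310, 151^8≡213, 151^16≡268, 151^32≡193, 151^64≡107 (mod 379).
151^95 = 151^(64+16+8+4+2+1) ≡ 197 (mod 379).
Check: 197² = 38809 ≡ 151 (mod 379). The two roots are 182 and 197.

182, 197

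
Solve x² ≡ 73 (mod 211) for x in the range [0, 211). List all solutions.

Since 211 ≡ 3 (mod 4), a square root of 73 is 73^((211+1)/4) = 73^53 mod 211.
Repeated squaring: 73^2≡54, 73^4≡173, 73^8≡178, 73^16≡34, 73^32≡101 (mod 211).
73^53 = 73^(32+16+4+1) ≡ 101 (mod 211).
Check: 101² = 10201 ≡ 73 (mod 211). The two roots are 101 and 110.

101, 110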